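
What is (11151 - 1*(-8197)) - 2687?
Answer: 16661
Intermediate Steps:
(11151 - 1*(-8197)) - 2687 = (11151 + 8197) - 2687 = 19348 - 2687 = 16661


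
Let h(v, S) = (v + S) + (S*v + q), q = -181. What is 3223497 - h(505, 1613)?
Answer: 2406995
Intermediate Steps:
h(v, S) = -181 + S + v + S*v (h(v, S) = (v + S) + (S*v - 181) = (S + v) + (-181 + S*v) = -181 + S + v + S*v)
3223497 - h(505, 1613) = 3223497 - (-181 + 1613 + 505 + 1613*505) = 3223497 - (-181 + 1613 + 505 + 814565) = 3223497 - 1*816502 = 3223497 - 816502 = 2406995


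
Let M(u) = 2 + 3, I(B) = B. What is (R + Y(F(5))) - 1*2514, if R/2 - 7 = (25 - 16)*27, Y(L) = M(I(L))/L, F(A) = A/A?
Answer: -2009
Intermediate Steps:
M(u) = 5
F(A) = 1
Y(L) = 5/L
R = 500 (R = 14 + 2*((25 - 16)*27) = 14 + 2*(9*27) = 14 + 2*243 = 14 + 486 = 500)
(R + Y(F(5))) - 1*2514 = (500 + 5/1) - 1*2514 = (500 + 5*1) - 2514 = (500 + 5) - 2514 = 505 - 2514 = -2009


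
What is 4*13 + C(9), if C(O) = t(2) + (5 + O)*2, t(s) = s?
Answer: 82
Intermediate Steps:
C(O) = 12 + 2*O (C(O) = 2 + (5 + O)*2 = 2 + (10 + 2*O) = 12 + 2*O)
4*13 + C(9) = 4*13 + (12 + 2*9) = 52 + (12 + 18) = 52 + 30 = 82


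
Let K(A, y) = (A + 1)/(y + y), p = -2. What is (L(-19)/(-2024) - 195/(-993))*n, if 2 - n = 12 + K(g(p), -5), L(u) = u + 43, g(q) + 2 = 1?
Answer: -154520/83743 ≈ -1.8452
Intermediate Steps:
g(q) = -1 (g(q) = -2 + 1 = -1)
L(u) = 43 + u
K(A, y) = (1 + A)/(2*y) (K(A, y) = (1 + A)/((2*y)) = (1 + A)*(1/(2*y)) = (1 + A)/(2*y))
n = -10 (n = 2 - (12 + (½)*(1 - 1)/(-5)) = 2 - (12 + (½)*(-⅕)*0) = 2 - (12 + 0) = 2 - 1*12 = 2 - 12 = -10)
(L(-19)/(-2024) - 195/(-993))*n = ((43 - 19)/(-2024) - 195/(-993))*(-10) = (24*(-1/2024) - 195*(-1/993))*(-10) = (-3/253 + 65/331)*(-10) = (15452/83743)*(-10) = -154520/83743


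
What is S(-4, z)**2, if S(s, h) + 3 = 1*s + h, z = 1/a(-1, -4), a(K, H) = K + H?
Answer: 1296/25 ≈ 51.840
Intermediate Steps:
a(K, H) = H + K
z = -1/5 (z = 1/(-4 - 1) = 1/(-5) = -1/5 ≈ -0.20000)
S(s, h) = -3 + h + s (S(s, h) = -3 + (1*s + h) = -3 + (s + h) = -3 + (h + s) = -3 + h + s)
S(-4, z)**2 = (-3 - 1/5 - 4)**2 = (-36/5)**2 = 1296/25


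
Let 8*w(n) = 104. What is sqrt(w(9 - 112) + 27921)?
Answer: sqrt(27934) ≈ 167.13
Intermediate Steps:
w(n) = 13 (w(n) = (1/8)*104 = 13)
sqrt(w(9 - 112) + 27921) = sqrt(13 + 27921) = sqrt(27934)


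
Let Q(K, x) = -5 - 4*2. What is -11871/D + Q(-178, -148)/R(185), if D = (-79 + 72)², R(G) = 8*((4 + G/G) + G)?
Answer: -18044557/74480 ≈ -242.27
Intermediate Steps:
R(G) = 40 + 8*G (R(G) = 8*((4 + 1) + G) = 8*(5 + G) = 40 + 8*G)
Q(K, x) = -13 (Q(K, x) = -5 - 8 = -13)
D = 49 (D = (-7)² = 49)
-11871/D + Q(-178, -148)/R(185) = -11871/49 - 13/(40 + 8*185) = -11871*1/49 - 13/(40 + 1480) = -11871/49 - 13/1520 = -18044557/74480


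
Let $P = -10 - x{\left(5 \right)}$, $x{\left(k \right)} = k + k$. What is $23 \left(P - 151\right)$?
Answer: $-3933$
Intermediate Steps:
$x{\left(k \right)} = 2 k$
$P = -20$ ($P = -10 - 2 \cdot 5 = -10 - 10 = -20$)
$23 \left(P - 151\right) = 23 \left(-20 - 151\right) = 23 \left(-171\right) = -3933$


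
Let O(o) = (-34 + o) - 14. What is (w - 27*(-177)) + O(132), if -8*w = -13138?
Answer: 26021/4 ≈ 6505.3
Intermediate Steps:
w = 6569/4 (w = -⅛*(-13138) = 6569/4 ≈ 1642.3)
O(o) = -48 + o
(w - 27*(-177)) + O(132) = (6569/4 - 27*(-177)) + (-48 + 132) = (6569/4 + 4779) + 84 = 25685/4 + 84 = 26021/4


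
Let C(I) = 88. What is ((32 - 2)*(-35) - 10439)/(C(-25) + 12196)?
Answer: -11489/12284 ≈ -0.93528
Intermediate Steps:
((32 - 2)*(-35) - 10439)/(C(-25) + 12196) = ((32 - 2)*(-35) - 10439)/(88 + 12196) = (30*(-35) - 10439)/12284 = (-1050 - 10439)*(1/12284) = -11489*1/12284 = -11489/12284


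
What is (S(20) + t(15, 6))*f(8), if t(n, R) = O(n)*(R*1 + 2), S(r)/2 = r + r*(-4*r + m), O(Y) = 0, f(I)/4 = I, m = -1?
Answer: -102400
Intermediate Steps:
f(I) = 4*I
S(r) = 2*r + 2*r*(-1 - 4*r) (S(r) = 2*(r + r*(-4*r - 1)) = 2*(r + r*(-1 - 4*r)) = 2*r + 2*r*(-1 - 4*r))
t(n, R) = 0 (t(n, R) = 0*(R*1 + 2) = 0*(R + 2) = 0*(2 + R) = 0)
(S(20) + t(15, 6))*f(8) = (-8*20² + 0)*(4*8) = (-8*400 + 0)*32 = (-3200 + 0)*32 = -3200*32 = -102400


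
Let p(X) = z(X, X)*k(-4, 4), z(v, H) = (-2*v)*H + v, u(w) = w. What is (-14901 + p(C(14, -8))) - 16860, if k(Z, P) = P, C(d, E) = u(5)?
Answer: -31941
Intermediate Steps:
C(d, E) = 5
z(v, H) = v - 2*H*v (z(v, H) = -2*H*v + v = v - 2*H*v)
p(X) = 4*X*(1 - 2*X) (p(X) = (X*(1 - 2*X))*4 = 4*X*(1 - 2*X))
(-14901 + p(C(14, -8))) - 16860 = (-14901 + 4*5*(1 - 2*5)) - 16860 = (-14901 + 4*5*(1 - 10)) - 16860 = (-14901 + 4*5*(-9)) - 16860 = (-14901 - 180) - 16860 = -15081 - 16860 = -31941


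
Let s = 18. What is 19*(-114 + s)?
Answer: -1824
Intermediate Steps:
19*(-114 + s) = 19*(-114 + 18) = 19*(-96) = -1824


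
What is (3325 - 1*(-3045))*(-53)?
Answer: -337610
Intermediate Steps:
(3325 - 1*(-3045))*(-53) = (3325 + 3045)*(-53) = 6370*(-53) = -337610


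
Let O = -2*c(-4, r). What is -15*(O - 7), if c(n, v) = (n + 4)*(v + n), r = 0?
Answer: 105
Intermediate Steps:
c(n, v) = (4 + n)*(n + v)
O = 0 (O = -2*((-4)² + 4*(-4) + 4*0 - 4*0) = -2*(16 - 16 + 0 + 0) = -2*0 = 0)
-15*(O - 7) = -15*(0 - 7) = -15*(-7) = 105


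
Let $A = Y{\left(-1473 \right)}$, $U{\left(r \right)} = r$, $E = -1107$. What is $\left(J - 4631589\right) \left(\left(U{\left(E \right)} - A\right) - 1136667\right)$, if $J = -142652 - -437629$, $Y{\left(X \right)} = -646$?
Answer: $4931282930336$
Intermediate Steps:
$A = -646$
$J = 294977$ ($J = -142652 + 437629 = 294977$)
$\left(J - 4631589\right) \left(\left(U{\left(E \right)} - A\right) - 1136667\right) = \left(294977 - 4631589\right) \left(\left(-1107 - -646\right) - 1136667\right) = - 4336612 \left(\left(-1107 + 646\right) - 1136667\right) = - 4336612 \left(-461 - 1136667\right) = \left(-4336612\right) \left(-1137128\right) = 4931282930336$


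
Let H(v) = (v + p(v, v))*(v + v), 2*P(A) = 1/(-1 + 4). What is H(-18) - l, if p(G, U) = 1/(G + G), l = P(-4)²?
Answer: 23363/36 ≈ 648.97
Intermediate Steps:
P(A) = ⅙ (P(A) = 1/(2*(-1 + 4)) = (½)/3 = (½)*(⅓) = ⅙)
l = 1/36 (l = (⅙)² = 1/36 ≈ 0.027778)
p(G, U) = 1/(2*G)
H(v) = 2*v*(v + 1/(2*v)) (H(v) = (v + 1/(2*v))*(v + v) = (v + 1/(2*v))*(2*v) = 2*v*(v + 1/(2*v)))
H(-18) - l = (1 + 2*(-18)²) - 1*1/36 = (1 + 2*324) - 1/36 = (1 + 648) - 1/36 = 649 - 1/36 = 23363/36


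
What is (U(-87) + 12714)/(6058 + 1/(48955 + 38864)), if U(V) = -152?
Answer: 1103182278/532007503 ≈ 2.0736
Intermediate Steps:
(U(-87) + 12714)/(6058 + 1/(48955 + 38864)) = (-152 + 12714)/(6058 + 1/(48955 + 38864)) = 12562/(6058 + 1/87819) = 12562/(532007503/87819) = 12562*(87819/532007503) = 1103182278/532007503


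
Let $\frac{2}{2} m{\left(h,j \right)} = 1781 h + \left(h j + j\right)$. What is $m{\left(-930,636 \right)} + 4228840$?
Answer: $1981666$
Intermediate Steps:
$m{\left(h,j \right)} = j + 1781 h + h j$ ($m{\left(h,j \right)} = 1781 h + \left(h j + j\right) = 1781 h + \left(j + h j\right) = j + 1781 h + h j$)
$m{\left(-930,636 \right)} + 4228840 = \left(636 + 1781 \left(-930\right) - 591480\right) + 4228840 = \left(636 - 1656330 - 591480\right) + 4228840 = -2247174 + 4228840 = 1981666$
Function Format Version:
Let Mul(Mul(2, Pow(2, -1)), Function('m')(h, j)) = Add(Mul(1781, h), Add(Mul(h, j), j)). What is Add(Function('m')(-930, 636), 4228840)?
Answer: 1981666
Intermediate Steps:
Function('m')(h, j) = Add(j, Mul(1781, h), Mul(h, j)) (Function('m')(h, j) = Add(Mul(1781, h), Add(Mul(h, j), j)) = Add(Mul(1781, h), Add(j, Mul(h, j))) = Add(j, Mul(1781, h), Mul(h, j)))
Add(Function('m')(-930, 636), 4228840) = Add(Add(636, Mul(1781, -930), Mul(-930, 636)), 4228840) = Add(Add(636, -1656330, -591480), 4228840) = Add(-2247174, 4228840) = 1981666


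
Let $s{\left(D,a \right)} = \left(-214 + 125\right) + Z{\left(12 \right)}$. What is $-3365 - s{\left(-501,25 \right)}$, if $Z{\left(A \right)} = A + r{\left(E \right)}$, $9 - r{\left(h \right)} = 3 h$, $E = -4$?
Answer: $-3309$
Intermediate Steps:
$r{\left(h \right)} = 9 - 3 h$
$Z{\left(A \right)} = 21 + A$ ($Z{\left(A \right)} = A + \left(9 - -12\right) = A + \left(9 + 12\right) = A + 21 = 21 + A$)
$s{\left(D,a \right)} = -56$ ($s{\left(D,a \right)} = \left(-214 + 125\right) + \left(21 + 12\right) = -89 + 33 = -56$)
$-3365 - s{\left(-501,25 \right)} = -3365 - -56 = -3365 + 56 = -3309$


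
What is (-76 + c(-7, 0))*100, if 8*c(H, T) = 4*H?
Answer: -7950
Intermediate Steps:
c(H, T) = H/2 (c(H, T) = (4*H)/8 = H/2)
(-76 + c(-7, 0))*100 = (-76 + (1/2)*(-7))*100 = (-76 - 7/2)*100 = -159/2*100 = -7950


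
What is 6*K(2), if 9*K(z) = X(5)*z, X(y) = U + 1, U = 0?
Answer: 4/3 ≈ 1.3333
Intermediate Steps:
X(y) = 1 (X(y) = 0 + 1 = 1)
K(z) = z/9 (K(z) = (1*z)/9 = z/9)
6*K(2) = 6*((1/9)*2) = 6*(2/9) = 4/3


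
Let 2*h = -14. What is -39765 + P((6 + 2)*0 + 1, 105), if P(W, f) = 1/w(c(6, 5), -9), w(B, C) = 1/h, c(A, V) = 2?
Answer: -39772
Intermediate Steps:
h = -7 (h = (½)*(-14) = -7)
w(B, C) = -⅐ (w(B, C) = 1/(-7) = -⅐)
P(W, f) = -7 (P(W, f) = 1/(-⅐) = -7)
-39765 + P((6 + 2)*0 + 1, 105) = -39765 - 7 = -39772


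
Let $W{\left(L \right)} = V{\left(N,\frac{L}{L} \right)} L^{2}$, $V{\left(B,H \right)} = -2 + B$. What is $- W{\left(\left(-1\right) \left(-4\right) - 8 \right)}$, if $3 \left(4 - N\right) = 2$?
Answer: $- \frac{64}{3} \approx -21.333$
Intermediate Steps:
$N = \frac{10}{3}$ ($N = 4 - \frac{2}{3} = \frac{10}{3} \approx 3.3333$)
$W{\left(L \right)} = \frac{4 L^{2}}{3}$ ($W{\left(L \right)} = \left(-2 + \frac{10}{3}\right) L^{2} = \frac{4 L^{2}}{3}$)
$- W{\left(\left(-1\right) \left(-4\right) - 8 \right)} = - \frac{4 \left(\left(-1\right) \left(-4\right) - 8\right)^{2}}{3} = - \frac{4 \left(4 - 8\right)^{2}}{3} = - \frac{4 \left(-4\right)^{2}}{3} = - \frac{4 \cdot 16}{3} = \left(-1\right) \frac{64}{3} = - \frac{64}{3}$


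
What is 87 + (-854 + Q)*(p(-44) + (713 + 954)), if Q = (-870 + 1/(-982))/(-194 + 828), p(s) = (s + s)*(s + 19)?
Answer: -2059295389275/622588 ≈ -3.3076e+6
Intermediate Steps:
p(s) = 2*s*(19 + s) (p(s) = (2*s)*(19 + s) = 2*s*(19 + s))
Q = -854341/622588 (Q = (-870 - 1/982)/634 = -854341/982*1/634 = -854341/622588 ≈ -1.3722)
87 + (-854 + Q)*(p(-44) + (713 + 954)) = 87 + (-854 - 854341/622588)*(2*(-44)*(19 - 44) + (713 + 954)) = 87 - 532544493*(2*(-44)*(-25) + 1667)/622588 = 87 - 532544493*(2200 + 1667)/622588 = 87 - 532544493/622588*3867 = 87 - 2059349554431/622588 = -2059295389275/622588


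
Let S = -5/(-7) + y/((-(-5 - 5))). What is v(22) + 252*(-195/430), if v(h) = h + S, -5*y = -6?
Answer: -688122/7525 ≈ -91.445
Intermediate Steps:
y = 6/5 (y = -⅕*(-6) = 6/5 ≈ 1.2000)
S = 146/175 (S = -5/(-7) + 6/(5*((-(-5 - 5)))) = -5*(-⅐) + 6/(5*((-1*(-10)))) = 5/7 + (6/5)/10 = 5/7 + (6/5)*(⅒) = 5/7 + 3/25 = 146/175 ≈ 0.83429)
v(h) = 146/175 + h (v(h) = h + 146/175 = 146/175 + h)
v(22) + 252*(-195/430) = (146/175 + 22) + 252*(-195/430) = 3996/175 + 252*(-195*1/430) = 3996/175 + 252*(-39/86) = 3996/175 - 4914/43 = -688122/7525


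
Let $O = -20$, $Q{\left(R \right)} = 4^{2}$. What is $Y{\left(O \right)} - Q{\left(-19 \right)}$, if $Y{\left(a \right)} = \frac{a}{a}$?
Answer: $-15$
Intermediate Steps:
$Q{\left(R \right)} = 16$
$Y{\left(a \right)} = 1$
$Y{\left(O \right)} - Q{\left(-19 \right)} = 1 - 16 = -15$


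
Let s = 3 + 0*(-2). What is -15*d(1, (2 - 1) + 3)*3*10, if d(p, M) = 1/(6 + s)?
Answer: -50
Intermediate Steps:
s = 3 (s = 3 + 0 = 3)
d(p, M) = 1/9 (d(p, M) = 1/(6 + 3) = 1/9)
-15*d(1, (2 - 1) + 3)*3*10 = -5*3/3*10 = -15*1/3*10 = -5*10 = -50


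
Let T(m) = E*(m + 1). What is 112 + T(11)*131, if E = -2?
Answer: -3032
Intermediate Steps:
T(m) = -2 - 2*m (T(m) = -2*(m + 1) = -2*(1 + m) = -2 - 2*m)
112 + T(11)*131 = 112 + (-2 - 2*11)*131 = 112 + (-2 - 22)*131 = 112 - 24*131 = 112 - 3144 = -3032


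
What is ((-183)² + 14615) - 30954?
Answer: 17150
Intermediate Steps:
((-183)² + 14615) - 30954 = (33489 + 14615) - 30954 = 48104 - 30954 = 17150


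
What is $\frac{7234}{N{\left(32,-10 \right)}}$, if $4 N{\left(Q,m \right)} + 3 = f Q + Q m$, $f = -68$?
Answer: $- \frac{28936}{2499} \approx -11.579$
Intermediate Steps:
$N{\left(Q,m \right)} = - \frac{3}{4} - 17 Q + \frac{Q m}{4}$ ($N{\left(Q,m \right)} = - \frac{3}{4} + \frac{- 68 Q + Q m}{4} = - \frac{3}{4} + \left(- 17 Q + \frac{Q m}{4}\right) = - \frac{3}{4} - 17 Q + \frac{Q m}{4}$)
$\frac{7234}{N{\left(32,-10 \right)}} = \frac{7234}{- \frac{3}{4} - 544 + \frac{1}{4} \cdot 32 \left(-10\right)} = \frac{7234}{- \frac{3}{4} - 544 - 80} = \frac{7234}{- \frac{2499}{4}} = 7234 \left(- \frac{4}{2499}\right) = - \frac{28936}{2499}$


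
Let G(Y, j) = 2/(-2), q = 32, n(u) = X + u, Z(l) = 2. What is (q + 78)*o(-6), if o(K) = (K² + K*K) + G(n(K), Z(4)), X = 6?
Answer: 7810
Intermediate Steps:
n(u) = 6 + u
G(Y, j) = -1 (G(Y, j) = 2*(-½) = -1)
o(K) = -1 + 2*K² (o(K) = (K² + K*K) - 1 = (K² + K²) - 1 = 2*K² - 1 = -1 + 2*K²)
(q + 78)*o(-6) = (32 + 78)*(-1 + 2*(-6)²) = 110*(-1 + 2*36) = 110*(-1 + 72) = 110*71 = 7810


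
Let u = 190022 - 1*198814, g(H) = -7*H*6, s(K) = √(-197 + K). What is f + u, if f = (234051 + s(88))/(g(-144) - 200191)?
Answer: -1707139307/194143 - I*√109/194143 ≈ -8793.2 - 5.3776e-5*I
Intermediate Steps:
g(H) = -42*H
u = -8792 (u = 190022 - 198814 = -8792)
f = -234051/194143 - I*√109/194143 (f = (234051 + √(-197 + 88))/(-42*(-144) - 200191) = (234051 + √(-109))/(6048 - 200191) = (234051 + I*√109)/(-194143) = (234051 + I*√109)*(-1/194143) = -234051/194143 - I*√109/194143 ≈ -1.2056 - 5.3776e-5*I)
f + u = (-234051/194143 - I*√109/194143) - 8792 = -1707139307/194143 - I*√109/194143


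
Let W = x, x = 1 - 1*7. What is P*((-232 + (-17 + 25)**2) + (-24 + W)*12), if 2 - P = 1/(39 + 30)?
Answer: -24112/23 ≈ -1048.3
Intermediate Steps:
x = -6 (x = 1 - 7 = -6)
W = -6
P = 137/69 (P = 2 - 1/(39 + 30) = 2 - 1/69 = 137/69 ≈ 1.9855)
P*((-232 + (-17 + 25)**2) + (-24 + W)*12) = 137*((-232 + (-17 + 25)**2) + (-24 - 6)*12)/69 = 137*((-232 + 8**2) - 30*12)/69 = 137*((-232 + 64) - 360)/69 = 137*(-168 - 360)/69 = (137/69)*(-528) = -24112/23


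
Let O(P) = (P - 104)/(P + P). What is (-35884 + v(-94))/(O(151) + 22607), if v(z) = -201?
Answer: -10897670/6827361 ≈ -1.5962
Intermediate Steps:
O(P) = (-104 + P)/(2*P) (O(P) = (-104 + P)/((2*P)) = (-104 + P)*(1/(2*P)) = (-104 + P)/(2*P))
(-35884 + v(-94))/(O(151) + 22607) = (-35884 - 201)/((½)*(-104 + 151)/151 + 22607) = -36085/((½)*(1/151)*47 + 22607) = -36085/(47/302 + 22607) = -36085/6827361/302 = -36085*302/6827361 = -10897670/6827361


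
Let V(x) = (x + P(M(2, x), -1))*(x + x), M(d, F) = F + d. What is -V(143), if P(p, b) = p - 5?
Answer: -80938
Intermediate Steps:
P(p, b) = -5 + p
V(x) = 2*x*(-3 + 2*x) (V(x) = (x + (-5 + (x + 2)))*(x + x) = (x + (-5 + (2 + x)))*(2*x) = (x + (-3 + x))*(2*x) = (-3 + 2*x)*(2*x) = 2*x*(-3 + 2*x))
-V(143) = -2*143*(-3 + 2*143) = -2*143*(-3 + 286) = -2*143*283 = -1*80938 = -80938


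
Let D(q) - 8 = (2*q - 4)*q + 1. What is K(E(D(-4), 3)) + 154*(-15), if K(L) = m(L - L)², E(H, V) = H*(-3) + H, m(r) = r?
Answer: -2310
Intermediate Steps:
D(q) = 9 + q*(-4 + 2*q) (D(q) = 8 + ((2*q - 4)*q + 1) = 8 + ((-4 + 2*q)*q + 1) = 8 + (q*(-4 + 2*q) + 1) = 8 + (1 + q*(-4 + 2*q)) = 9 + q*(-4 + 2*q))
E(H, V) = -2*H (E(H, V) = -3*H + H = -2*H)
K(L) = 0 (K(L) = (L - L)² = 0² = 0)
K(E(D(-4), 3)) + 154*(-15) = 0 + 154*(-15) = 0 - 2310 = -2310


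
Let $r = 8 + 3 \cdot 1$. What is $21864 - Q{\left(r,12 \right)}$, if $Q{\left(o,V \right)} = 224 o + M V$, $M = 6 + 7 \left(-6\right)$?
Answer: $19832$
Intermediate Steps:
$M = -36$ ($M = 6 - 42 = -36$)
$r = 11$ ($r = 8 + 3 = 11$)
$Q{\left(o,V \right)} = - 36 V + 224 o$ ($Q{\left(o,V \right)} = 224 o - 36 V = - 36 V + 224 o$)
$21864 - Q{\left(r,12 \right)} = 21864 - \left(\left(-36\right) 12 + 224 \cdot 11\right) = 21864 - \left(-432 + 2464\right) = 21864 - 2032 = 19832$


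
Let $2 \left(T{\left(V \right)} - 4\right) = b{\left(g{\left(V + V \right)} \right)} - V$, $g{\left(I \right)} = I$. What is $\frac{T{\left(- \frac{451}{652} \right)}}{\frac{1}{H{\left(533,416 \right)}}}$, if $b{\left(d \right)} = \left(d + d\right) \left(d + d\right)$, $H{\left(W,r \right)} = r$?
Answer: $\frac{90340900}{26569} \approx 3400.2$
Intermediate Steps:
$b{\left(d \right)} = 4 d^{2}$ ($b{\left(d \right)} = 2 d 2 d = 4 d^{2}$)
$T{\left(V \right)} = 4 + 8 V^{2} - \frac{V}{2}$ ($T{\left(V \right)} = 4 + \frac{4 \left(V + V\right)^{2} - V}{2} = 4 + \frac{4 \left(2 V\right)^{2} - V}{2} = 4 + \frac{4 \cdot 4 V^{2} - V}{2} = 4 + \frac{16 V^{2} - V}{2} = 4 + \frac{- V + 16 V^{2}}{2} = 4 + \left(8 V^{2} - \frac{V}{2}\right) = 4 + 8 V^{2} - \frac{V}{2}$)
$\frac{T{\left(- \frac{451}{652} \right)}}{\frac{1}{H{\left(533,416 \right)}}} = \frac{4 + 8 \left(- \frac{451}{652}\right)^{2} - \frac{\left(-451\right) \frac{1}{652}}{2}}{\frac{1}{416}} = \left(4 + 8 \left(\left(-451\right) \frac{1}{652}\right)^{2} - \frac{\left(-451\right) \frac{1}{652}}{2}\right) \frac{1}{\frac{1}{416}} = \left(4 + 8 \left(- \frac{451}{652}\right)^{2} - - \frac{451}{1304}\right) 416 = \left(4 + 8 \cdot \frac{203401}{425104} + \frac{451}{1304}\right) 416 = \left(4 + \frac{203401}{53138} + \frac{451}{1304}\right) 416 = \frac{1737325}{212552} \cdot 416 = \frac{90340900}{26569}$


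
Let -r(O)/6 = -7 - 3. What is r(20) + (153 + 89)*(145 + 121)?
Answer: 64432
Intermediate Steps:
r(O) = 60 (r(O) = -6*(-7 - 3) = -6*(-10) = 60)
r(20) + (153 + 89)*(145 + 121) = 60 + (153 + 89)*(145 + 121) = 60 + 242*266 = 60 + 64372 = 64432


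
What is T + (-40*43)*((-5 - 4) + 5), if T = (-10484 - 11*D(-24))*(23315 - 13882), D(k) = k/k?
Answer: -98992455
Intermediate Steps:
D(k) = 1
T = -98999335 (T = (-10484 - 11*1)*(23315 - 13882) = (-10484 - 11)*9433 = -10495*9433 = -98999335)
T + (-40*43)*((-5 - 4) + 5) = -98999335 + (-40*43)*((-5 - 4) + 5) = -98999335 - 1720*(-9 + 5) = -98999335 - 1720*(-4) = -98999335 + 6880 = -98992455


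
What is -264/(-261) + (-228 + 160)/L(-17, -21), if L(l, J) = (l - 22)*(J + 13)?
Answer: 1795/2262 ≈ 0.79355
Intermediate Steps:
L(l, J) = (-22 + l)*(13 + J)
-264/(-261) + (-228 + 160)/L(-17, -21) = -264/(-261) + (-228 + 160)/(-286 - 22*(-21) + 13*(-17) - 21*(-17)) = -264*(-1/261) - 68/(-286 + 462 - 221 + 357) = 88/87 - 68/312 = 88/87 - 68*1/312 = 88/87 - 17/78 = 1795/2262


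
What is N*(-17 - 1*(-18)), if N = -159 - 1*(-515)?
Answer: 356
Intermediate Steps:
N = 356 (N = -159 + 515 = 356)
N*(-17 - 1*(-18)) = 356*(-17 - 1*(-18)) = 356*(-17 + 18) = 356*1 = 356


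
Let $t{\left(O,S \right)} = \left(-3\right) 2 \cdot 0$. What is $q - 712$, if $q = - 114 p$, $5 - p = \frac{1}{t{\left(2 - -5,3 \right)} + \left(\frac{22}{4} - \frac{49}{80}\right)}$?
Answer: $- \frac{492142}{391} \approx -1258.7$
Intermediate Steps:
$t{\left(O,S \right)} = 0$ ($t{\left(O,S \right)} = \left(-6\right) 0 = 0$)
$p = \frac{1875}{391}$ ($p = 5 - \frac{1}{0 + \left(\frac{22}{4} - \frac{49}{80}\right)} = 5 - \frac{1}{0 + \left(22 \cdot \frac{1}{4} - \frac{49}{80}\right)} = 5 - \frac{1}{0 + \left(\frac{11}{2} - \frac{49}{80}\right)} = 5 - \frac{1}{0 + \frac{391}{80}} = 5 - \frac{1}{\frac{391}{80}} = 5 - \frac{80}{391} = \frac{1875}{391} \approx 4.7954$)
$q = - \frac{213750}{391}$ ($q = \left(-114\right) \frac{1875}{391} = - \frac{213750}{391} \approx -546.67$)
$q - 712 = - \frac{213750}{391} - 712 = - \frac{492142}{391}$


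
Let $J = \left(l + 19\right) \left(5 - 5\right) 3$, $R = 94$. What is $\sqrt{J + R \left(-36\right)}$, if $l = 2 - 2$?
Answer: $6 i \sqrt{94} \approx 58.172 i$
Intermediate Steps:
$l = 0$ ($l = 2 - 2 = 0$)
$J = 0$ ($J = \left(0 + 19\right) \left(5 - 5\right) 3 = 19 \cdot 0 \cdot 3 = 19 \cdot 0 = 0$)
$\sqrt{J + R \left(-36\right)} = \sqrt{0 + 94 \left(-36\right)} = \sqrt{0 - 3384} = \sqrt{-3384} = 6 i \sqrt{94}$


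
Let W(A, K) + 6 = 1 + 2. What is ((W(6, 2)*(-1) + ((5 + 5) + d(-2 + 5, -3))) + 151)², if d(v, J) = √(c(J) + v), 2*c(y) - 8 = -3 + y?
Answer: 27556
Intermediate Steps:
W(A, K) = -3 (W(A, K) = -6 + (1 + 2) = -6 + 3 = -3)
c(y) = 5/2 + y/2 (c(y) = 4 + (-3 + y)/2 = 4 + (-3/2 + y/2) = 5/2 + y/2)
d(v, J) = √(5/2 + v + J/2) (d(v, J) = √((5/2 + J/2) + v) = √(5/2 + v + J/2))
((W(6, 2)*(-1) + ((5 + 5) + d(-2 + 5, -3))) + 151)² = ((-3*(-1) + ((5 + 5) + √(10 + 2*(-3) + 4*(-2 + 5))/2)) + 151)² = ((3 + (10 + √(10 - 6 + 4*3)/2)) + 151)² = ((3 + (10 + √(10 - 6 + 12)/2)) + 151)² = ((3 + (10 + √16/2)) + 151)² = ((3 + (10 + (½)*4)) + 151)² = ((3 + (10 + 2)) + 151)² = ((3 + 12) + 151)² = (15 + 151)² = 166² = 27556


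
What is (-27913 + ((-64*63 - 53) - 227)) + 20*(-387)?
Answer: -39965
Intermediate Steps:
(-27913 + ((-64*63 - 53) - 227)) + 20*(-387) = (-27913 + ((-4032 - 53) - 227)) - 7740 = (-27913 + (-4085 - 227)) - 7740 = (-27913 - 4312) - 7740 = -32225 - 7740 = -39965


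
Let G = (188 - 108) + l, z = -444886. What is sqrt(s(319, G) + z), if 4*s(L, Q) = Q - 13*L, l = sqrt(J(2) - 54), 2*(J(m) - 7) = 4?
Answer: sqrt(-1783611 + 3*I*sqrt(5))/2 ≈ 0.0012557 + 667.76*I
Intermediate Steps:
J(m) = 9 (J(m) = 7 + (1/2)*4 = 7 + 2 = 9)
l = 3*I*sqrt(5) (l = sqrt(9 - 54) = sqrt(-45) = 3*I*sqrt(5) ≈ 6.7082*I)
G = 80 + 3*I*sqrt(5) (G = (188 - 108) + 3*I*sqrt(5) = 80 + 3*I*sqrt(5) ≈ 80.0 + 6.7082*I)
s(L, Q) = -13*L/4 + Q/4 (s(L, Q) = (Q - 13*L)/4 = -13*L/4 + Q/4)
sqrt(s(319, G) + z) = sqrt((-13/4*319 + (80 + 3*I*sqrt(5))/4) - 444886) = sqrt((-4147/4 + (20 + 3*I*sqrt(5)/4)) - 444886) = sqrt((-4067/4 + 3*I*sqrt(5)/4) - 444886) = sqrt(-1783611/4 + 3*I*sqrt(5)/4)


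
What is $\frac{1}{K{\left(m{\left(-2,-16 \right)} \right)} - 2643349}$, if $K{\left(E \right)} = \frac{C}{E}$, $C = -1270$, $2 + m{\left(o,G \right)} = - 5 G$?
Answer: $- \frac{39}{103091246} \approx -3.7831 \cdot 10^{-7}$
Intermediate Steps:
$m{\left(o,G \right)} = -2 - 5 G$
$K{\left(E \right)} = - \frac{1270}{E}$
$\frac{1}{K{\left(m{\left(-2,-16 \right)} \right)} - 2643349} = \frac{1}{- \frac{1270}{-2 - -80} - 2643349} = \frac{1}{- \frac{1270}{-2 + 80} - 2643349} = \frac{1}{- \frac{1270}{78} - 2643349} = \frac{1}{\left(-1270\right) \frac{1}{78} - 2643349} = \frac{1}{- \frac{635}{39} - 2643349} = \frac{1}{- \frac{103091246}{39}} = - \frac{39}{103091246}$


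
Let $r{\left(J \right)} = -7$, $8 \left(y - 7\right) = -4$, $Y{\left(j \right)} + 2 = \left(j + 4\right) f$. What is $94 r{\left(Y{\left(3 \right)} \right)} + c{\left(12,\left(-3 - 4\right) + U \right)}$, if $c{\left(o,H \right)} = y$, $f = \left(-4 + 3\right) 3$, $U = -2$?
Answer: $- \frac{1303}{2} \approx -651.5$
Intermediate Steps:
$f = -3$ ($f = \left(-1\right) 3 = -3$)
$Y{\left(j \right)} = -14 - 3 j$ ($Y{\left(j \right)} = -2 + \left(j + 4\right) \left(-3\right) = -2 + \left(4 + j\right) \left(-3\right) = -2 - \left(12 + 3 j\right) = -14 - 3 j$)
$y = \frac{13}{2}$ ($y = 7 + \frac{1}{8} \left(-4\right) = 7 - \frac{1}{2} = \frac{13}{2} \approx 6.5$)
$c{\left(o,H \right)} = \frac{13}{2}$
$94 r{\left(Y{\left(3 \right)} \right)} + c{\left(12,\left(-3 - 4\right) + U \right)} = 94 \left(-7\right) + \frac{13}{2} = -658 + \frac{13}{2} = - \frac{1303}{2}$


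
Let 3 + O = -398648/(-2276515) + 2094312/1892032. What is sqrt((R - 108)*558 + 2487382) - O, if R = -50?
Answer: 924966278753/538404903560 + sqrt(2399218) ≈ 1550.7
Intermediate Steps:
O = -924966278753/538404903560 (O = -3 + (-398648/(-2276515) + 2094312/1892032) = -3 + (-398648*(-1/2276515) + 2094312*(1/1892032)) = -3 + (398648/2276515 + 261789/236504) = -3 + 690248431927/538404903560 = -924966278753/538404903560 ≈ -1.7180)
sqrt((R - 108)*558 + 2487382) - O = sqrt((-50 - 108)*558 + 2487382) - 1*(-924966278753/538404903560) = sqrt(-158*558 + 2487382) + 924966278753/538404903560 = sqrt(-88164 + 2487382) + 924966278753/538404903560 = sqrt(2399218) + 924966278753/538404903560 = 924966278753/538404903560 + sqrt(2399218)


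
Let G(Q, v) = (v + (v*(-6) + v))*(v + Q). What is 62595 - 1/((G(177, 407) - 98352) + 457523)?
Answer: 37030012696/591581 ≈ 62595.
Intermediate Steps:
G(Q, v) = -4*v*(Q + v) (G(Q, v) = (v + (-6*v + v))*(Q + v) = (v - 5*v)*(Q + v) = (-4*v)*(Q + v) = -4*v*(Q + v))
62595 - 1/((G(177, 407) - 98352) + 457523) = 62595 - 1/((-4*407*(177 + 407) - 98352) + 457523) = 62595 - 1/((-4*407*584 - 98352) + 457523) = 62595 - 1/((-950752 - 98352) + 457523) = 62595 - 1/(-1049104 + 457523) = 62595 - 1/(-591581) = 62595 - 1*(-1/591581) = 62595 + 1/591581 = 37030012696/591581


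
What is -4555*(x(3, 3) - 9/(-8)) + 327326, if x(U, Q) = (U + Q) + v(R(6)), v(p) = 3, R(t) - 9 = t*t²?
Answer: 2249653/8 ≈ 2.8121e+5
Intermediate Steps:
R(t) = 9 + t³ (R(t) = 9 + t*t² = 9 + t³)
x(U, Q) = 3 + Q + U (x(U, Q) = (U + Q) + 3 = (Q + U) + 3 = 3 + Q + U)
-4555*(x(3, 3) - 9/(-8)) + 327326 = -4555*((3 + 3 + 3) - 9/(-8)) + 327326 = -4555*(9 - 9*(-1)/8) + 327326 = -4555*(9 - 1*(-9/8)) + 327326 = -4555*(9 + 9/8) + 327326 = -4555*81/8 + 327326 = -368955/8 + 327326 = 2249653/8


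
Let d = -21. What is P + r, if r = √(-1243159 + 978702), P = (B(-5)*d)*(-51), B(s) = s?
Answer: -5355 + I*√264457 ≈ -5355.0 + 514.25*I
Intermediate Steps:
P = -5355 (P = -5*(-21)*(-51) = 105*(-51) = -5355)
r = I*√264457 (r = √(-264457) = I*√264457 ≈ 514.25*I)
P + r = -5355 + I*√264457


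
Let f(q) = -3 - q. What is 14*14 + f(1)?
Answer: 192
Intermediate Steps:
14*14 + f(1) = 14*14 + (-3 - 1*1) = 196 + (-3 - 1) = 196 - 4 = 192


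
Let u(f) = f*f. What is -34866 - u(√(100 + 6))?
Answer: -34972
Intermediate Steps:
u(f) = f²
-34866 - u(√(100 + 6)) = -34866 - (√(100 + 6))² = -34866 - (√106)² = -34866 - 1*106 = -34866 - 106 = -34972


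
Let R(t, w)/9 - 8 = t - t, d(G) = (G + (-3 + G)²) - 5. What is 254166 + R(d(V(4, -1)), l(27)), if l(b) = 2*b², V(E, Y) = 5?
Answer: 254238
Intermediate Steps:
d(G) = -5 + G + (-3 + G)²
R(t, w) = 72 (R(t, w) = 72 + 9*(t - t) = 72 + 9*0 = 72 + 0 = 72)
254166 + R(d(V(4, -1)), l(27)) = 254166 + 72 = 254238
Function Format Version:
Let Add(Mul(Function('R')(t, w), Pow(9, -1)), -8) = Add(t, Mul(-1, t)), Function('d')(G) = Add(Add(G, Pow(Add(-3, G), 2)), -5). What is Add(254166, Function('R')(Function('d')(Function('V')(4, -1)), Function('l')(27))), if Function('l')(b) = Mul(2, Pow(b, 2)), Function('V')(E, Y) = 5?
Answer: 254238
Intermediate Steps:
Function('d')(G) = Add(-5, G, Pow(Add(-3, G), 2))
Function('R')(t, w) = 72 (Function('R')(t, w) = Add(72, Mul(9, Add(t, Mul(-1, t)))) = Add(72, Mul(9, 0)) = Add(72, 0) = 72)
Add(254166, Function('R')(Function('d')(Function('V')(4, -1)), Function('l')(27))) = Add(254166, 72) = 254238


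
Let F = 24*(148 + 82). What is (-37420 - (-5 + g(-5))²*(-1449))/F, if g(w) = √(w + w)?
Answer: -3137/1104 - 21*I*√10/8 ≈ -2.8415 - 8.301*I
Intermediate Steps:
g(w) = √2*√w (g(w) = √(2*w) = √2*√w)
F = 5520 (F = 24*230 = 5520)
(-37420 - (-5 + g(-5))²*(-1449))/F = (-37420 - (-5 + √2*√(-5))²*(-1449))/5520 = (-37420 - (-5 + √2*(I*√5))²*(-1449))*(1/5520) = (-37420 - (-5 + I*√10)²*(-1449))*(1/5520) = (-37420 - (-1449)*(-5 + I*√10)²)*(1/5520) = (-37420 + 1449*(-5 + I*√10)²)*(1/5520) = -1871/276 + 21*(-5 + I*√10)²/80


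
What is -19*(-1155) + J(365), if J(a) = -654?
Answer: 21291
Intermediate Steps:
-19*(-1155) + J(365) = -19*(-1155) - 654 = 21945 - 654 = 21291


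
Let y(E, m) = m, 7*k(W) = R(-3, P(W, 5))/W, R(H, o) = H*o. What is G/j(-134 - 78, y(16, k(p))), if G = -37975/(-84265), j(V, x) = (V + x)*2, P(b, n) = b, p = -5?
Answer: -53165/50120822 ≈ -0.0010607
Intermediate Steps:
k(W) = -3/7 (k(W) = ((-3*W)/W)/7 = (⅐)*(-3) = -3/7)
j(V, x) = 2*V + 2*x
G = 7595/16853 (G = -37975*(-1/84265) = 7595/16853 ≈ 0.45066)
G/j(-134 - 78, y(16, k(p))) = 7595/(16853*(2*(-134 - 78) + 2*(-3/7))) = 7595/(16853*(2*(-212) - 6/7)) = 7595/(16853*(-424 - 6/7)) = 7595/(16853*(-2974/7)) = (7595/16853)*(-7/2974) = -53165/50120822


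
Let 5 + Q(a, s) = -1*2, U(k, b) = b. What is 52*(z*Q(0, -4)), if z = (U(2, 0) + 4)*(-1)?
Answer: 1456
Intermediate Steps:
Q(a, s) = -7 (Q(a, s) = -5 - 1*2 = -5 - 2 = -7)
z = -4 (z = (0 + 4)*(-1) = 4*(-1) = -4)
52*(z*Q(0, -4)) = 52*(-4*(-7)) = 52*28 = 1456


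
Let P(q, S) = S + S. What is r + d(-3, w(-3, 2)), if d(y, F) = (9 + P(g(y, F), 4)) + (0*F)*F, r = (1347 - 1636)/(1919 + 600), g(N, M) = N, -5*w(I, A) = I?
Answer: 42534/2519 ≈ 16.885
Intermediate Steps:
w(I, A) = -I/5
P(q, S) = 2*S
r = -289/2519 ≈ -0.11473
d(y, F) = 17 (d(y, F) = (9 + 2*4) + (0*F)*F = (9 + 8) + 0*F = 17 + 0 = 17)
r + d(-3, w(-3, 2)) = -289/2519 + 17 = 42534/2519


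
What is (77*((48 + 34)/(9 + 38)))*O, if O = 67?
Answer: 423038/47 ≈ 9000.8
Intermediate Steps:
(77*((48 + 34)/(9 + 38)))*O = (77*((48 + 34)/(9 + 38)))*67 = (77*(82/47))*67 = (6314/47)*67 = 423038/47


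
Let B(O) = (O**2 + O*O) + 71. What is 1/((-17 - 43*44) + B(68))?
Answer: 1/7410 ≈ 0.00013495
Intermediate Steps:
B(O) = 71 + 2*O**2 (B(O) = (O**2 + O**2) + 71 = 2*O**2 + 71 = 71 + 2*O**2)
1/((-17 - 43*44) + B(68)) = 1/((-17 - 43*44) + (71 + 2*68**2)) = 1/((-17 - 1892) + (71 + 2*4624)) = 1/(-1909 + (71 + 9248)) = 1/(-1909 + 9319) = 1/7410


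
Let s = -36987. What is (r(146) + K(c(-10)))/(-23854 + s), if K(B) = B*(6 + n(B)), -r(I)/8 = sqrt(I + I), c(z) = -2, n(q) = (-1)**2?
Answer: 14/60841 + 16*sqrt(73)/60841 ≈ 0.0024770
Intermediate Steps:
n(q) = 1
r(I) = -8*sqrt(2)*sqrt(I) (r(I) = -8*sqrt(I + I) = -8*sqrt(2)*sqrt(I))
K(B) = 7*B (K(B) = B*(6 + 1) = B*7 = 7*B)
(r(146) + K(c(-10)))/(-23854 + s) = (-8*sqrt(2)*sqrt(146) + 7*(-2))/(-23854 - 36987) = (-16*sqrt(73) - 14)/(-60841) = (-14 - 16*sqrt(73))*(-1/60841) = 14/60841 + 16*sqrt(73)/60841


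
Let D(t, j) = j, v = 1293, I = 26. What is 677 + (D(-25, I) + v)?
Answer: 1996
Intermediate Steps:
677 + (D(-25, I) + v) = 677 + (26 + 1293) = 677 + 1319 = 1996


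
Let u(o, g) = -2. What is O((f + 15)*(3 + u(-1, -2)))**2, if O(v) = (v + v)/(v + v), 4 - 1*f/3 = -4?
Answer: 1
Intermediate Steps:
f = 24 (f = 12 - 3*(-4) = 12 + 12 = 24)
O(v) = 1 (O(v) = (2*v)/((2*v)) = (2*v)*(1/(2*v)) = 1)
O((f + 15)*(3 + u(-1, -2)))**2 = 1**2 = 1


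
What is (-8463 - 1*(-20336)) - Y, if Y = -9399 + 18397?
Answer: 2875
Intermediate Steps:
Y = 8998
(-8463 - 1*(-20336)) - Y = (-8463 - 1*(-20336)) - 1*8998 = (-8463 + 20336) - 8998 = 11873 - 8998 = 2875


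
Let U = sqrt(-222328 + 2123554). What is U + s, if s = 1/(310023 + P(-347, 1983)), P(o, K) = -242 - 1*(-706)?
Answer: 1/310487 + 23*sqrt(3594) ≈ 1378.8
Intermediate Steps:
P(o, K) = 464 (P(o, K) = -242 + 706 = 464)
U = 23*sqrt(3594) (U = sqrt(1901226) = 23*sqrt(3594) ≈ 1378.8)
s = 1/310487 (s = 1/(310023 + 464) = 1/310487 ≈ 3.2207e-6)
U + s = 23*sqrt(3594) + 1/310487 = 1/310487 + 23*sqrt(3594)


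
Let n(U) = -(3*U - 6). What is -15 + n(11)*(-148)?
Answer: 3981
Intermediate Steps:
n(U) = 6 - 3*U (n(U) = -(-6 + 3*U) = 6 - 3*U)
-15 + n(11)*(-148) = -15 + (6 - 3*11)*(-148) = -15 + (6 - 33)*(-148) = -15 - 27*(-148) = -15 + 3996 = 3981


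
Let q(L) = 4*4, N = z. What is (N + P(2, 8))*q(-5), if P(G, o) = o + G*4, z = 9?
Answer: 400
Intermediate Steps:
N = 9
q(L) = 16
P(G, o) = o + 4*G
(N + P(2, 8))*q(-5) = (9 + (8 + 4*2))*16 = (9 + (8 + 8))*16 = (9 + 16)*16 = 25*16 = 400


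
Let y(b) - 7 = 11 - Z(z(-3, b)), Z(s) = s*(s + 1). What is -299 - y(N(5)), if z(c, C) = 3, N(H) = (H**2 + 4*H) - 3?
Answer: -305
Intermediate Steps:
N(H) = -3 + H**2 + 4*H
Z(s) = s*(1 + s)
y(b) = 6 (y(b) = 7 + (11 - 3*(1 + 3)) = 7 + (11 - 3*4) = 7 + (11 - 1*12) = 7 + (11 - 12) = 7 - 1 = 6)
-299 - y(N(5)) = -299 - 1*6 = -299 - 6 = -305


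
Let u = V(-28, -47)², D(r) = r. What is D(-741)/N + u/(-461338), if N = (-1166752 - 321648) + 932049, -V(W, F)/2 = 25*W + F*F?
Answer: -2533541657133/128332928819 ≈ -19.742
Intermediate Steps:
V(W, F) = -50*W - 2*F² (V(W, F) = -2*(25*W + F*F) = -2*(25*W + F²) = -2*(F² + 25*W) = -50*W - 2*F²)
u = 9108324 (u = (-50*(-28) - 2*(-47)²)² = (1400 - 2*2209)² = (1400 - 4418)² = (-3018)² = 9108324)
N = -556351 (N = -1488400 + 932049 = -556351)
D(-741)/N + u/(-461338) = -741/(-556351) + 9108324/(-461338) = -741*(-1/556351) + 9108324*(-1/461338) = 741/556351 - 4554162/230669 = -2533541657133/128332928819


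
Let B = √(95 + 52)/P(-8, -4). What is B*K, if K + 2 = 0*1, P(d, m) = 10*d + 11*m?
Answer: 7*√3/62 ≈ 0.19555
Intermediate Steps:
K = -2 (K = -2 + 0*1 = -2 + 0 = -2)
B = -7*√3/124 (B = √(95 + 52)/(10*(-8) + 11*(-4)) = √147/(-80 - 44) = (7*√3)/(-124) = (7*√3)*(-1/124) = -7*√3/124 ≈ -0.097777)
B*K = -7*√3/124*(-2) = 7*√3/62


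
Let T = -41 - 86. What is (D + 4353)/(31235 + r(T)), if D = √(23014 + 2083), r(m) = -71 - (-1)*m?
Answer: 4353/31037 + √25097/31037 ≈ 0.14536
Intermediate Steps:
T = -127
r(m) = -71 + m
D = √25097 ≈ 158.42
(D + 4353)/(31235 + r(T)) = (√25097 + 4353)/(31235 + (-71 - 127)) = (4353 + √25097)/(31235 - 198) = (4353 + √25097)/31037 = (4353 + √25097)*(1/31037) = 4353/31037 + √25097/31037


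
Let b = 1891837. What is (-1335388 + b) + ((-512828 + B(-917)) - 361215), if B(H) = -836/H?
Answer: -291232862/917 ≈ -3.1759e+5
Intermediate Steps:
(-1335388 + b) + ((-512828 + B(-917)) - 361215) = (-1335388 + 1891837) + ((-512828 - 836/(-917)) - 361215) = 556449 + ((-512828 - 836*(-1/917)) - 361215) = 556449 + ((-512828 + 836/917) - 361215) = 556449 + (-470262440/917 - 361215) = 556449 - 801496595/917 = -291232862/917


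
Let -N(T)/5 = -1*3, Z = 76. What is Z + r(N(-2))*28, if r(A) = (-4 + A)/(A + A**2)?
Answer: 4637/60 ≈ 77.283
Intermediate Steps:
N(T) = 15 (N(T) = -(-5)*3 = -5*(-3) = 15)
r(A) = (-4 + A)/(A + A**2)
Z + r(N(-2))*28 = 76 + ((-4 + 15)/(15*(1 + 15)))*28 = 76 + ((1/15)*11/16)*28 = 76 + ((1/15)*(1/16)*11)*28 = 76 + (11/240)*28 = 76 + 77/60 = 4637/60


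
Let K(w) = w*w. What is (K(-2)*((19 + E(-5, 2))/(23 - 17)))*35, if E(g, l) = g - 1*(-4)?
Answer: 420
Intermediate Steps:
K(w) = w**2
E(g, l) = 4 + g (E(g, l) = g + 4 = 4 + g)
(K(-2)*((19 + E(-5, 2))/(23 - 17)))*35 = ((-2)**2*((19 + (4 - 5))/(23 - 17)))*35 = (4*((19 - 1)/6))*35 = (4*(18*(1/6)))*35 = (4*3)*35 = 12*35 = 420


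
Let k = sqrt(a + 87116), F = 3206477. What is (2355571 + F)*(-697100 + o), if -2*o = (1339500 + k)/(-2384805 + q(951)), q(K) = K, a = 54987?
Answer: -81078264173956800/20911 + 463504*sqrt(142103)/397309 ≈ -3.8773e+12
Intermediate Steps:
k = sqrt(142103) (k = sqrt(54987 + 87116) = sqrt(142103) ≈ 376.97)
o = 5875/20911 + sqrt(142103)/4767708 (o = -(1339500 + sqrt(142103))/(2*(-2384805 + 951)) = -(1339500 + sqrt(142103))/(2*(-2383854)) = -(1339500 + sqrt(142103))*(-1)/(2*2383854) = -(-11750/20911 - sqrt(142103)/2383854)/2 = 5875/20911 + sqrt(142103)/4767708 ≈ 0.28103)
(2355571 + F)*(-697100 + o) = (2355571 + 3206477)*(-697100 + (5875/20911 + sqrt(142103)/4767708)) = 5562048*(-14577052225/20911 + sqrt(142103)/4767708) = -81078264173956800/20911 + 463504*sqrt(142103)/397309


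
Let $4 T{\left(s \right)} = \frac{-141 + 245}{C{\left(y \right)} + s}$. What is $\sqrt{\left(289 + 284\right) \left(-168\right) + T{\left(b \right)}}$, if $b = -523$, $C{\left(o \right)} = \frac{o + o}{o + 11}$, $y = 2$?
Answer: $\frac{i \sqrt{493856234590}}{2265} \approx 310.26 i$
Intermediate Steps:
$C{\left(o \right)} = \frac{2 o}{11 + o}$
$T{\left(s \right)} = \frac{26}{\frac{4}{13} + s}$ ($T{\left(s \right)} = \frac{\left(-141 + 245\right) \frac{1}{2 \cdot 2 \frac{1}{11 + 2} + s}}{4} = \frac{104 \frac{1}{2 \cdot 2 \cdot \frac{1}{13} + s}}{4} = \frac{104 \frac{1}{\frac{4}{13} + s}}{4} = \frac{26}{\frac{4}{13} + s}$)
$\sqrt{\left(289 + 284\right) \left(-168\right) + T{\left(b \right)}} = \sqrt{\left(289 + 284\right) \left(-168\right) + \frac{338}{4 + 13 \left(-523\right)}} = \sqrt{573 \left(-168\right) + \frac{338}{4 - 6799}} = \sqrt{-96264 + \frac{338}{-6795}} = \sqrt{-96264 + 338 \left(- \frac{1}{6795}\right)} = \sqrt{-96264 - \frac{338}{6795}} = \sqrt{- \frac{654114218}{6795}} = \frac{i \sqrt{493856234590}}{2265}$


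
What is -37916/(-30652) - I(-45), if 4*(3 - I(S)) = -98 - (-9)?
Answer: -736047/30652 ≈ -24.013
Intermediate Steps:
I(S) = 101/4 (I(S) = 3 - (-98 - (-9))/4 = 3 - (-98 - 1*(-9))/4 = 3 - (-98 + 9)/4 = 3 - 1/4*(-89) = 3 + 89/4 = 101/4)
-37916/(-30652) - I(-45) = -37916/(-30652) - 1*101/4 = -37916*(-1/30652) - 101/4 = 9479/7663 - 101/4 = -736047/30652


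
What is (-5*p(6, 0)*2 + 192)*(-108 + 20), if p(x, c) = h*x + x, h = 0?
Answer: -11616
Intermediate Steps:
p(x, c) = x (p(x, c) = 0*x + x = 0 + x = x)
(-5*p(6, 0)*2 + 192)*(-108 + 20) = (-5*6*2 + 192)*(-108 + 20) = (-30*2 + 192)*(-88) = (-60 + 192)*(-88) = 132*(-88) = -11616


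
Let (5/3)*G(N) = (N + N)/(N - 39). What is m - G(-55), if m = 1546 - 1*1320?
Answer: 10589/47 ≈ 225.30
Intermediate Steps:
G(N) = 6*N/(5*(-39 + N)) (G(N) = 3*((N + N)/(N - 39))/5 = 3*((2*N)/(-39 + N))/5 = 3*(2*N/(-39 + N))/5 = 6*N/(5*(-39 + N)))
m = 226 (m = 1546 - 1320 = 226)
m - G(-55) = 226 - 6*(-55)/(5*(-39 - 55)) = 226 - 6*(-55)/(5*(-94)) = 226 - 6*(-55)*(-1)/(5*94) = 226 - 1*33/47 = 226 - 33/47 = 10589/47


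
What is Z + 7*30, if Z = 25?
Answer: 235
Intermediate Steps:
Z + 7*30 = 25 + 7*30 = 25 + 210 = 235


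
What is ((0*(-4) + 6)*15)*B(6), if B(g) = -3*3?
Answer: -810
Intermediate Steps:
B(g) = -9
((0*(-4) + 6)*15)*B(6) = ((0*(-4) + 6)*15)*(-9) = ((0 + 6)*15)*(-9) = (6*15)*(-9) = 90*(-9) = -810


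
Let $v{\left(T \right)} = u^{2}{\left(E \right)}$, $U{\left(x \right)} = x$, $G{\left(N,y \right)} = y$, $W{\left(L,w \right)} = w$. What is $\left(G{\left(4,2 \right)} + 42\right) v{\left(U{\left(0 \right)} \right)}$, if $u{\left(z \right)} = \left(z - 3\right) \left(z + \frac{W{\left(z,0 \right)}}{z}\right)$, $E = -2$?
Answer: $4400$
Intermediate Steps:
$u{\left(z \right)} = z \left(-3 + z\right)$ ($u{\left(z \right)} = \left(z - 3\right) \left(z + \frac{0}{z}\right) = \left(-3 + z\right) \left(z + 0\right) = \left(-3 + z\right) z = z \left(-3 + z\right)$)
$v{\left(T \right)} = 100$ ($v{\left(T \right)} = \left(- 2 \left(-3 - 2\right)\right)^{2} = \left(\left(-2\right) \left(-5\right)\right)^{2} = 10^{2} = 100$)
$\left(G{\left(4,2 \right)} + 42\right) v{\left(U{\left(0 \right)} \right)} = \left(2 + 42\right) 100 = 44 \cdot 100 = 4400$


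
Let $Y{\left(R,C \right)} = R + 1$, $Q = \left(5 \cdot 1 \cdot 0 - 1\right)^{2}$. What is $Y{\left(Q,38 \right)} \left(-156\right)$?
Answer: $-312$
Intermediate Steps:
$Q = 1$ ($Q = \left(5 \cdot 0 - 1\right)^{2} = \left(0 - 1\right)^{2} = \left(-1\right)^{2} = 1$)
$Y{\left(R,C \right)} = 1 + R$
$Y{\left(Q,38 \right)} \left(-156\right) = \left(1 + 1\right) \left(-156\right) = 2 \left(-156\right) = -312$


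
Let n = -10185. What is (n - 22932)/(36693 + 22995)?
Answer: -11039/19896 ≈ -0.55484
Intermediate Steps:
(n - 22932)/(36693 + 22995) = (-10185 - 22932)/(36693 + 22995) = -33117/59688 = -33117*1/59688 = -11039/19896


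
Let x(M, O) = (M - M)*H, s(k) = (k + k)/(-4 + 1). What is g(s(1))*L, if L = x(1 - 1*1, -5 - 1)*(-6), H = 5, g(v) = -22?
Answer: 0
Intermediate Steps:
s(k) = -2*k/3 (s(k) = (2*k)/(-3) = (2*k)*(-⅓) = -2*k/3)
x(M, O) = 0 (x(M, O) = (M - M)*5 = 0*5 = 0)
L = 0 (L = 0*(-6) = 0)
g(s(1))*L = -22*0 = 0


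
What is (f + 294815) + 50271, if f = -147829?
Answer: 197257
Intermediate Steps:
(f + 294815) + 50271 = (-147829 + 294815) + 50271 = 146986 + 50271 = 197257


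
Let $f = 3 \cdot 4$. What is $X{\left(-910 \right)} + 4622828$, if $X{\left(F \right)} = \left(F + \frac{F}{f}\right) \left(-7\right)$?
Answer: $\frac{27778373}{6} \approx 4.6297 \cdot 10^{6}$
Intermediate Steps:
$f = 12$
$X{\left(F \right)} = - \frac{91 F}{12}$ ($X{\left(F \right)} = \left(F + \frac{F}{12}\right) \left(-7\right) = \frac{13 F}{12} \left(-7\right) = - \frac{91 F}{12}$)
$X{\left(-910 \right)} + 4622828 = \left(- \frac{91}{12}\right) \left(-910\right) + 4622828 = \frac{41405}{6} + 4622828 = \frac{27778373}{6}$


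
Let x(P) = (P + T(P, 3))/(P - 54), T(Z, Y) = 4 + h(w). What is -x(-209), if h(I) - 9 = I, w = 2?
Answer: -194/263 ≈ -0.73764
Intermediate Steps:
h(I) = 9 + I
T(Z, Y) = 15 (T(Z, Y) = 4 + (9 + 2) = 4 + 11 = 15)
x(P) = (15 + P)/(-54 + P) (x(P) = (P + 15)/(P - 54) = (15 + P)/(-54 + P))
-x(-209) = -(15 - 209)/(-54 - 209) = -(-194)/(-263) = -(-1)*(-194)/263 = -1*194/263 = -194/263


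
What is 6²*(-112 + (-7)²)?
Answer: -2268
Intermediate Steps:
6²*(-112 + (-7)²) = 36*(-112 + 49) = 36*(-63) = -2268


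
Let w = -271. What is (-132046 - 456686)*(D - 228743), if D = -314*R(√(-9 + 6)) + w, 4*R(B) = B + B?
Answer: 134827870248 + 92430924*I*√3 ≈ 1.3483e+11 + 1.6009e+8*I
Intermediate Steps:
R(B) = B/2 (R(B) = (B + B)/4 = (2*B)/4 = B/2)
D = -271 - 157*I*√3 (D = -157*√(-9 + 6) - 271 = -157*√(-3) - 271 = -157*I*√3 - 271 = -271 - 157*I*√3 ≈ -271.0 - 271.93*I)
(-132046 - 456686)*(D - 228743) = (-132046 - 456686)*((-271 - 157*I*√3) - 228743) = -588732*(-229014 - 157*I*√3) = 134827870248 + 92430924*I*√3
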